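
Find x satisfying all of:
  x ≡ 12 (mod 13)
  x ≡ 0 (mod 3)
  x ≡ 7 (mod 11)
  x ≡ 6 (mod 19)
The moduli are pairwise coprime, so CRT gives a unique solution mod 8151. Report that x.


Product of moduli M = 13 · 3 · 11 · 19 = 8151.
Merge one congruence at a time:
  Start: x ≡ 12 (mod 13).
  Combine with x ≡ 0 (mod 3); new modulus lcm = 39.
    Write x = 12 + 13·t and substitute into x ≡ 0 (mod 3): 13·t ≡ 0 − 12 = -12 (mod 3).
    Reduce coefficients mod 3: 1·t ≡ 0 (mod 3).
    So t ≡ 0 (mod 3).
    Then x = 12 + 13·0 = 12, valid modulo lcm(13, 3) = 39: x ≡ 12 (mod 39).
  Combine with x ≡ 7 (mod 11); new modulus lcm = 429.
    Write x = 12 + 39·t and substitute into x ≡ 7 (mod 11): 39·t ≡ 7 − 12 = -5 (mod 11).
    Reduce coefficients mod 11: 6·t ≡ 6 (mod 11).
    The inverse of 6 mod 11 is 2 (since 6·2 = 12 = 1·11 + 1), so t ≡ 2·6 = 12 ≡ 1 (mod 11).
    Then x = 12 + 39·1 = 51, valid modulo lcm(39, 11) = 429: x ≡ 51 (mod 429).
  Combine with x ≡ 6 (mod 19); new modulus lcm = 8151.
    Write x = 51 + 429·t and substitute into x ≡ 6 (mod 19): 429·t ≡ 6 − 51 = -45 (mod 19).
    Reduce coefficients mod 19: 11·t ≡ 12 (mod 19).
    The inverse of 11 mod 19 is 7 (since 11·7 = 77 = 4·19 + 1), so t ≡ 7·12 = 84 ≡ 8 (mod 19).
    Then x = 51 + 429·8 = 3483, valid modulo lcm(429, 19) = 8151: x ≡ 3483 (mod 8151).
Verify against each original: 3483 mod 13 = 12, 3483 mod 3 = 0, 3483 mod 11 = 7, 3483 mod 19 = 6.

x ≡ 3483 (mod 8151).


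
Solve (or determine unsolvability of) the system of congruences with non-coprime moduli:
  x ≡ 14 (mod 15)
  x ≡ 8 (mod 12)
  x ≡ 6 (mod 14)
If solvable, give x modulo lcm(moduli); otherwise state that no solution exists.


Moduli 15, 12, 14 are not pairwise coprime, so CRT works modulo lcm(m_i) when all pairwise compatibility conditions hold.
Pairwise compatibility: gcd(m_i, m_j) must divide a_i - a_j for every pair.
Merge one congruence at a time:
  Start: x ≡ 14 (mod 15).
  Combine with x ≡ 8 (mod 12): gcd(15, 12) = 3; 8 - 14 = -6, which IS divisible by 3, so compatible.
    Write x = 14 + 15·t and substitute into x ≡ 8 (mod 12): 15·t ≡ 8 − 14 = -6 (mod 12).
    Divide the congruence (and modulus) by g = 3: 5·t ≡ -2 (mod 4).
    Reduce coefficients mod 4: 1·t ≡ 2 (mod 4).
    So t ≡ 2 (mod 4).
    Then x = 14 + 15·2 = 44, valid modulo lcm(15, 12) = 60: x ≡ 44 (mod 60).
  Combine with x ≡ 6 (mod 14): gcd(60, 14) = 2; 6 - 44 = -38, which IS divisible by 2, so compatible.
    Write x = 44 + 60·t and substitute into x ≡ 6 (mod 14): 60·t ≡ 6 − 44 = -38 (mod 14).
    Divide the congruence (and modulus) by g = 2: 30·t ≡ -19 (mod 7).
    Reduce coefficients mod 7: 2·t ≡ 2 (mod 7).
    The inverse of 2 mod 7 is 4 (since 2·4 = 8 = 1·7 + 1), so t ≡ 4·2 = 8 ≡ 1 (mod 7).
    Then x = 44 + 60·1 = 104, valid modulo lcm(60, 14) = 420: x ≡ 104 (mod 420).
Verify: 104 mod 15 = 14, 104 mod 12 = 8, 104 mod 14 = 6.

x ≡ 104 (mod 420).


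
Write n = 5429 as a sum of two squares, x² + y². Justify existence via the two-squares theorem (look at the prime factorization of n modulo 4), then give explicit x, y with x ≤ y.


Step 1: Factor n = 5429 = 61 · 89.
Step 2: Check the mod-4 condition on each prime factor: 61 ≡ 1 (mod 4), exponent 1; 89 ≡ 1 (mod 4), exponent 1.
All primes ≡ 3 (mod 4) appear to even exponent (or don't appear), so by the two-squares theorem n IS expressible as a sum of two squares.
Step 3: Build a representation. Here n = 61 · 89 is a product of primes ≡ 1 (mod 4). Each prime p ≡ 1 (mod 4) is itself a sum of two squares; find a² by testing p − a² for a perfect square:
  61: 61 − 1² = 60, 61 − 2² = 57, 61 − 3² = 52, 61 − 4² = 45, 61 − 5² = 36 = 6² ⇒ 61 = 5² + 6².
  89: 89 − 1² = 88, 89 − 2² = 85, 89 − 3² = 80, 89 − 4² = 73, 89 − 5² = 64 = 8² ⇒ 89 = 5² + 8².
  Combine using the Brahmagupta–Fibonacci identity (a² + b²)(c² + d²) = (ac − bd)² + (ad + bc)² = (ac + bd)² + (ad − bc)²:
  61 · 89 = 5429: from (5² + 6²)(5² + 8²), take (5·5 − 6·8, 5·8 + 6·5) = (25 − 48, 40 + 30) = (-23, 70); dropping signs (only squares matter) gives (23, 70); check 23² + 70² = 529 + 4900 = 5429 ✓.
Step 4: Order so x ≤ y and verify: 23² + 70² = 529 + 4900 = 5429 = n. ✓

n = 5429 = 23² + 70² (one valid representation with x ≤ y).


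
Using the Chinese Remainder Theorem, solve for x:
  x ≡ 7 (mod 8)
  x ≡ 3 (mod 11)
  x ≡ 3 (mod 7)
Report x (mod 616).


Moduli 8, 11, 7 are pairwise coprime; by CRT there is a unique solution modulo M = 8 · 11 · 7 = 616.
Solve pairwise, accumulating the modulus:
  Start with x ≡ 7 (mod 8).
  Combine with x ≡ 3 (mod 11): since gcd(8, 11) = 1, we get a unique residue mod 88.
    Write x = 7 + 8·t and substitute into x ≡ 3 (mod 11): 8·t ≡ 3 − 7 = -4 (mod 11).
    Reduce coefficients mod 11: 8·t ≡ 7 (mod 11).
    The inverse of 8 mod 11 is 7 (since 8·7 = 56 = 5·11 + 1), so t ≡ 7·7 = 49 ≡ 5 (mod 11).
    Then x = 7 + 8·5 = 47, valid modulo lcm(8, 11) = 88: x ≡ 47 (mod 88).
  Combine with x ≡ 3 (mod 7): since gcd(88, 7) = 1, we get a unique residue mod 616.
    Write x = 47 + 88·t and substitute into x ≡ 3 (mod 7): 88·t ≡ 3 − 47 = -44 (mod 7).
    Reduce coefficients mod 7: 4·t ≡ 5 (mod 7).
    The inverse of 4 mod 7 is 2 (since 4·2 = 8 = 1·7 + 1), so t ≡ 2·5 = 10 ≡ 3 (mod 7).
    Then x = 47 + 88·3 = 311, valid modulo lcm(88, 7) = 616: x ≡ 311 (mod 616).
Verify: 311 mod 8 = 7 ✓, 311 mod 11 = 3 ✓, 311 mod 7 = 3 ✓.

x ≡ 311 (mod 616).


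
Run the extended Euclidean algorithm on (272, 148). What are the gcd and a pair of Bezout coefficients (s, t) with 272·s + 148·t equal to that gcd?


Euclidean algorithm on (272, 148) — divide until remainder is 0:
  272 = 1 · 148 + 124
  148 = 1 · 124 + 24
  124 = 5 · 24 + 4
  24 = 6 · 4 + 0
gcd(272, 148) = 4.
Track Bezout coefficients alongside the remainders: start with r₀ = 272 = a·1 + b·0 (s = 1, t = 0) and r₁ = 148 = a·0 + b·1 (s = 0, t = 1); each new remainder r_{k+1} = r_{k-1} − q_k·r_k inherits s_{k+1} = s_{k-1} − q_k·s_k, t_{k+1} = t_{k-1} − q_k·t_k, so r_k = a·s_k + b·t_k at every step:
  q = 1: r = 124, s = 1 − 1·0 = 1, t = 0 − 1·1 = -1  (check: 272·1 + 148·(-1) = 124)
  q = 1: r = 24, s = 0 − 1·1 = -1, t = 1 − 1·(-1) = 2  (check: 272·(-1) + 148·2 = 24)
  q = 5: r = 4, s = 1 − 5·(-1) = 6, t = -1 − 5·2 = -11  (check: 272·6 + 148·(-11) = 4)
The row with r = 4 (the gcd) gives the Bezout coefficients s = 6, t = -11.
Result: 272 · (6) + 148 · (-11) = 4.

gcd(272, 148) = 4; s = 6, t = -11 (check: 272·6 + 148·(-11) = 4).


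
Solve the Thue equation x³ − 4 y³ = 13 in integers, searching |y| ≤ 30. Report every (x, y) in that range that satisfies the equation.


The equation is x³ - 4y³ = 13. For fixed y, x³ = 4·y³ + 13, so a solution requires the RHS to be a perfect cube.
Strategy: iterate y from -30 to 30, compute RHS = 4·y³ + 13, and check whether it is a (positive or negative) perfect cube.
Check small values of y:
  y = 0: RHS = 13 is not a perfect cube.
  y = 1: RHS = 17 is not a perfect cube.
  y = -1: RHS = 9 is not a perfect cube.
  y = 2: RHS = 45 is not a perfect cube.
  y = -2: RHS = -19 is not a perfect cube.
  y = 3: RHS = 121 is not a perfect cube.
  y = -3: RHS = -95 is not a perfect cube.
Continuing the search up to |y| = 30 finds no solutions either.
No (x, y) in the scanned range satisfies the equation.

No integer solutions with |y| ≤ 30.


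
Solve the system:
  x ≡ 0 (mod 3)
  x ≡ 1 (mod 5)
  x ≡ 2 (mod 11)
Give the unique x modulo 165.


Moduli 3, 5, 11 are pairwise coprime; by CRT there is a unique solution modulo M = 3 · 5 · 11 = 165.
Solve pairwise, accumulating the modulus:
  Start with x ≡ 0 (mod 3).
  Combine with x ≡ 1 (mod 5): since gcd(3, 5) = 1, we get a unique residue mod 15.
    Write x = 0 + 3·t and substitute into x ≡ 1 (mod 5): 3·t ≡ 1 − 0 = 1 (mod 5).
    The inverse of 3 mod 5 is 2 (since 3·2 = 6 = 1·5 + 1), so t ≡ 2·1 = 2 ≡ 2 (mod 5).
    Then x = 0 + 3·2 = 6, valid modulo lcm(3, 5) = 15: x ≡ 6 (mod 15).
  Combine with x ≡ 2 (mod 11): since gcd(15, 11) = 1, we get a unique residue mod 165.
    Write x = 6 + 15·t and substitute into x ≡ 2 (mod 11): 15·t ≡ 2 − 6 = -4 (mod 11).
    Reduce coefficients mod 11: 4·t ≡ 7 (mod 11).
    The inverse of 4 mod 11 is 3 (since 4·3 = 12 = 1·11 + 1), so t ≡ 3·7 = 21 ≡ 10 (mod 11).
    Then x = 6 + 15·10 = 156, valid modulo lcm(15, 11) = 165: x ≡ 156 (mod 165).
Verify: 156 mod 3 = 0 ✓, 156 mod 5 = 1 ✓, 156 mod 11 = 2 ✓.

x ≡ 156 (mod 165).


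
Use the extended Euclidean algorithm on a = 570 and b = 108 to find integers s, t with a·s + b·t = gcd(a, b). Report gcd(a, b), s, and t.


Euclidean algorithm on (570, 108) — divide until remainder is 0:
  570 = 5 · 108 + 30
  108 = 3 · 30 + 18
  30 = 1 · 18 + 12
  18 = 1 · 12 + 6
  12 = 2 · 6 + 0
gcd(570, 108) = 6.
Track Bezout coefficients alongside the remainders: start with r₀ = 570 = a·1 + b·0 (s = 1, t = 0) and r₁ = 108 = a·0 + b·1 (s = 0, t = 1); each new remainder r_{k+1} = r_{k-1} − q_k·r_k inherits s_{k+1} = s_{k-1} − q_k·s_k, t_{k+1} = t_{k-1} − q_k·t_k, so r_k = a·s_k + b·t_k at every step:
  q = 5: r = 30, s = 1 − 5·0 = 1, t = 0 − 5·1 = -5  (check: 570·1 + 108·(-5) = 30)
  q = 3: r = 18, s = 0 − 3·1 = -3, t = 1 − 3·(-5) = 16  (check: 570·(-3) + 108·16 = 18)
  q = 1: r = 12, s = 1 − 1·(-3) = 4, t = -5 − 1·16 = -21  (check: 570·4 + 108·(-21) = 12)
  q = 1: r = 6, s = -3 − 1·4 = -7, t = 16 − 1·(-21) = 37  (check: 570·(-7) + 108·37 = 6)
The row with r = 6 (the gcd) gives the Bezout coefficients s = -7, t = 37.
Result: 570 · (-7) + 108 · (37) = 6.

gcd(570, 108) = 6; s = -7, t = 37 (check: 570·(-7) + 108·37 = 6).


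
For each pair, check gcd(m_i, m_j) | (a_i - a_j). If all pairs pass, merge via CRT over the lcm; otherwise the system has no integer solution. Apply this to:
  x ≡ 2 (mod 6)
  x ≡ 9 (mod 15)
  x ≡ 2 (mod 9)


Moduli 6, 15, 9 are not pairwise coprime, so CRT works modulo lcm(m_i) when all pairwise compatibility conditions hold.
Pairwise compatibility: gcd(m_i, m_j) must divide a_i - a_j for every pair.
Merge one congruence at a time:
  Start: x ≡ 2 (mod 6).
  Combine with x ≡ 9 (mod 15): gcd(6, 15) = 3, and 9 - 2 = 7 is NOT divisible by 3.
    ⇒ system is inconsistent (no integer solution).

No solution (the system is inconsistent).


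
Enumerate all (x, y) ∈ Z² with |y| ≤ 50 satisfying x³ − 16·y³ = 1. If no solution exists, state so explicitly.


The equation is x³ - 16y³ = 1. For fixed y, x³ = 16·y³ + 1, so a solution requires the RHS to be a perfect cube.
Strategy: iterate y from -50 to 50, compute RHS = 16·y³ + 1, and check whether it is a (positive or negative) perfect cube.
Check small values of y:
  y = 0: RHS = 1 = (1)³ ⇒ x = 1 works.
  y = 1: RHS = 17 is not a perfect cube.
  y = -1: RHS = -15 is not a perfect cube.
  y = 2: RHS = 129 is not a perfect cube.
  y = -2: RHS = -127 is not a perfect cube.
  y = 3: RHS = 433 is not a perfect cube.
  y = -3: RHS = -431 is not a perfect cube.
Continuing the search up to |y| = 50 finds no further solutions beyond those listed.
Collected solutions: (1, 0).

Solutions (with |y| ≤ 50): (1, 0).


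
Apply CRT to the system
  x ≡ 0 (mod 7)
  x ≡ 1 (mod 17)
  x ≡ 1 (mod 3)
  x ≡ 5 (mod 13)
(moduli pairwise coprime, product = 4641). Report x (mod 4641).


Product of moduli M = 7 · 17 · 3 · 13 = 4641.
Merge one congruence at a time:
  Start: x ≡ 0 (mod 7).
  Combine with x ≡ 1 (mod 17); new modulus lcm = 119.
    Write x = 0 + 7·t and substitute into x ≡ 1 (mod 17): 7·t ≡ 1 − 0 = 1 (mod 17).
    The inverse of 7 mod 17 is 5 (since 7·5 = 35 = 2·17 + 1), so t ≡ 5·1 = 5 ≡ 5 (mod 17).
    Then x = 0 + 7·5 = 35, valid modulo lcm(7, 17) = 119: x ≡ 35 (mod 119).
  Combine with x ≡ 1 (mod 3); new modulus lcm = 357.
    Write x = 35 + 119·t and substitute into x ≡ 1 (mod 3): 119·t ≡ 1 − 35 = -34 (mod 3).
    Reduce coefficients mod 3: 2·t ≡ 2 (mod 3).
    The inverse of 2 mod 3 is 2 (since 2·2 = 4 = 1·3 + 1), so t ≡ 2·2 = 4 ≡ 1 (mod 3).
    Then x = 35 + 119·1 = 154, valid modulo lcm(119, 3) = 357: x ≡ 154 (mod 357).
  Combine with x ≡ 5 (mod 13); new modulus lcm = 4641.
    Write x = 154 + 357·t and substitute into x ≡ 5 (mod 13): 357·t ≡ 5 − 154 = -149 (mod 13).
    Reduce coefficients mod 13: 6·t ≡ 7 (mod 13).
    The inverse of 6 mod 13 is 11 (since 6·11 = 66 = 5·13 + 1), so t ≡ 11·7 = 77 ≡ 12 (mod 13).
    Then x = 154 + 357·12 = 4438, valid modulo lcm(357, 13) = 4641: x ≡ 4438 (mod 4641).
Verify against each original: 4438 mod 7 = 0, 4438 mod 17 = 1, 4438 mod 3 = 1, 4438 mod 13 = 5.

x ≡ 4438 (mod 4641).


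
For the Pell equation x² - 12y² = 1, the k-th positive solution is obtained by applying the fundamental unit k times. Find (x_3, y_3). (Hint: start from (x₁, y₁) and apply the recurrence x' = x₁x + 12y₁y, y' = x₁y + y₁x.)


Step 1: Find the fundamental solution (x₁, y₁) of x² - 12y² = 1.
  Expand √12 as a continued fraction. a₀ = ⌊√12⌋ = 3; iterate m_{k+1} = d_k·a_k − m_k, d_{k+1} = (12 − m_{k+1}²)/d_k, a_{k+1} = ⌊(a₀ + m_{k+1})/d_{k+1}⌋ (starting m₀ = 0, d₀ = 1), with convergents p_k = a_k·p_{k-1} + p_{k-2}, q_k = a_k·q_{k-1} + q_{k-2} (p₋₁ = 1, q₋₁ = 0):
  k = 0: a₀ = 3; p₀/q₀ = 3/1; p₀² − 12·q₀² = 9 − 12 = -3.
  k = 1: m = 3, d = 3, a = ⌊(3 + 3)/3⌋ = 2; p/q = (2·3 + 1)/(2·1 + 0) = 7/2; p² − 12·q² = 49 − 48 = 1.
  The first convergent with p² − 12·q² = 1 gives the fundamental solution (x₁, y₁) = (7, 2).
Step 2: Apply the recurrence (x_{n+1}, y_{n+1}) = (x₁x_n + 12y₁y_n, x₁y_n + y₁x_n) repeatedly.
  From (x_1, y_1) = (7, 2): x_2 = 7·7 + 12·2·2 = 97; y_2 = 7·2 + 2·7 = 28.
  From (x_2, y_2) = (97, 28): x_3 = 7·97 + 12·2·28 = 1351; y_3 = 7·28 + 2·97 = 390.
Step 3: Verify x_3² - 12·y_3² = 1825201 - 1825200 = 1 (should be 1). ✓

(x_1, y_1) = (7, 2); (x_3, y_3) = (1351, 390).


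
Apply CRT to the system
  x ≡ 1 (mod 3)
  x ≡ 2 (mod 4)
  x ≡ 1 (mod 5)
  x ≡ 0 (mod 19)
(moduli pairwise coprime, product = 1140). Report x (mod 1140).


Product of moduli M = 3 · 4 · 5 · 19 = 1140.
Merge one congruence at a time:
  Start: x ≡ 1 (mod 3).
  Combine with x ≡ 2 (mod 4); new modulus lcm = 12.
    Write x = 1 + 3·t and substitute into x ≡ 2 (mod 4): 3·t ≡ 2 − 1 = 1 (mod 4).
    The inverse of 3 mod 4 is 3 (since 3·3 = 9 = 2·4 + 1), so t ≡ 3·1 = 3 ≡ 3 (mod 4).
    Then x = 1 + 3·3 = 10, valid modulo lcm(3, 4) = 12: x ≡ 10 (mod 12).
  Combine with x ≡ 1 (mod 5); new modulus lcm = 60.
    Write x = 10 + 12·t and substitute into x ≡ 1 (mod 5): 12·t ≡ 1 − 10 = -9 (mod 5).
    Reduce coefficients mod 5: 2·t ≡ 1 (mod 5).
    The inverse of 2 mod 5 is 3 (since 2·3 = 6 = 1·5 + 1), so t ≡ 3·1 = 3 ≡ 3 (mod 5).
    Then x = 10 + 12·3 = 46, valid modulo lcm(12, 5) = 60: x ≡ 46 (mod 60).
  Combine with x ≡ 0 (mod 19); new modulus lcm = 1140.
    Write x = 46 + 60·t and substitute into x ≡ 0 (mod 19): 60·t ≡ 0 − 46 = -46 (mod 19).
    Reduce coefficients mod 19: 3·t ≡ 11 (mod 19).
    The inverse of 3 mod 19 is 13 (since 3·13 = 39 = 2·19 + 1), so t ≡ 13·11 = 143 ≡ 10 (mod 19).
    Then x = 46 + 60·10 = 646, valid modulo lcm(60, 19) = 1140: x ≡ 646 (mod 1140).
Verify against each original: 646 mod 3 = 1, 646 mod 4 = 2, 646 mod 5 = 1, 646 mod 19 = 0.

x ≡ 646 (mod 1140).


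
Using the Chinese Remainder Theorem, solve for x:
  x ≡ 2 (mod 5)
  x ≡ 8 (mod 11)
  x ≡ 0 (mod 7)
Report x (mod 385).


Moduli 5, 11, 7 are pairwise coprime; by CRT there is a unique solution modulo M = 5 · 11 · 7 = 385.
Solve pairwise, accumulating the modulus:
  Start with x ≡ 2 (mod 5).
  Combine with x ≡ 8 (mod 11): since gcd(5, 11) = 1, we get a unique residue mod 55.
    Write x = 2 + 5·t and substitute into x ≡ 8 (mod 11): 5·t ≡ 8 − 2 = 6 (mod 11).
    The inverse of 5 mod 11 is 9 (since 5·9 = 45 = 4·11 + 1), so t ≡ 9·6 = 54 ≡ 10 (mod 11).
    Then x = 2 + 5·10 = 52, valid modulo lcm(5, 11) = 55: x ≡ 52 (mod 55).
  Combine with x ≡ 0 (mod 7): since gcd(55, 7) = 1, we get a unique residue mod 385.
    Write x = 52 + 55·t and substitute into x ≡ 0 (mod 7): 55·t ≡ 0 − 52 = -52 (mod 7).
    Reduce coefficients mod 7: 6·t ≡ 4 (mod 7).
    The inverse of 6 mod 7 is 6 (since 6·6 = 36 = 5·7 + 1), so t ≡ 6·4 = 24 ≡ 3 (mod 7).
    Then x = 52 + 55·3 = 217, valid modulo lcm(55, 7) = 385: x ≡ 217 (mod 385).
Verify: 217 mod 5 = 2 ✓, 217 mod 11 = 8 ✓, 217 mod 7 = 0 ✓.

x ≡ 217 (mod 385).


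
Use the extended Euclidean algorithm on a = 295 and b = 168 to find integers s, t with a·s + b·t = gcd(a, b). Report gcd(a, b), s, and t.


Euclidean algorithm on (295, 168) — divide until remainder is 0:
  295 = 1 · 168 + 127
  168 = 1 · 127 + 41
  127 = 3 · 41 + 4
  41 = 10 · 4 + 1
  4 = 4 · 1 + 0
gcd(295, 168) = 1.
Track Bezout coefficients alongside the remainders: start with r₀ = 295 = a·1 + b·0 (s = 1, t = 0) and r₁ = 168 = a·0 + b·1 (s = 0, t = 1); each new remainder r_{k+1} = r_{k-1} − q_k·r_k inherits s_{k+1} = s_{k-1} − q_k·s_k, t_{k+1} = t_{k-1} − q_k·t_k, so r_k = a·s_k + b·t_k at every step:
  q = 1: r = 127, s = 1 − 1·0 = 1, t = 0 − 1·1 = -1  (check: 295·1 + 168·(-1) = 127)
  q = 1: r = 41, s = 0 − 1·1 = -1, t = 1 − 1·(-1) = 2  (check: 295·(-1) + 168·2 = 41)
  q = 3: r = 4, s = 1 − 3·(-1) = 4, t = -1 − 3·2 = -7  (check: 295·4 + 168·(-7) = 4)
  q = 10: r = 1, s = -1 − 10·4 = -41, t = 2 − 10·(-7) = 72  (check: 295·(-41) + 168·72 = 1)
The row with r = 1 (the gcd) gives the Bezout coefficients s = -41, t = 72.
Result: 295 · (-41) + 168 · (72) = 1.

gcd(295, 168) = 1; s = -41, t = 72 (check: 295·(-41) + 168·72 = 1).


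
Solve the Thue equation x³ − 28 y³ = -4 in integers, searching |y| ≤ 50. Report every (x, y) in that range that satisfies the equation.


The equation is x³ - 28y³ = -4. For fixed y, x³ = 28·y³ − 4, so a solution requires the RHS to be a perfect cube.
Strategy: iterate y from -50 to 50, compute RHS = 28·y³ − 4, and check whether it is a (positive or negative) perfect cube.
Check small values of y:
  y = 0: RHS = -4 is not a perfect cube.
  y = 1: RHS = 24 is not a perfect cube.
  y = -1: RHS = -32 is not a perfect cube.
  y = 2: RHS = 220 is not a perfect cube.
  y = -2: RHS = -228 is not a perfect cube.
  y = 3: RHS = 752 is not a perfect cube.
  y = -3: RHS = -760 is not a perfect cube.
Continuing the search up to |y| = 50 finds no solutions either.
No (x, y) in the scanned range satisfies the equation.

No integer solutions with |y| ≤ 50.


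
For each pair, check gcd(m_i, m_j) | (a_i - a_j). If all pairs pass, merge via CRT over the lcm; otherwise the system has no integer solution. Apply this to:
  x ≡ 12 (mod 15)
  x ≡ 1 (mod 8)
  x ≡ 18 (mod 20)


Moduli 15, 8, 20 are not pairwise coprime, so CRT works modulo lcm(m_i) when all pairwise compatibility conditions hold.
Pairwise compatibility: gcd(m_i, m_j) must divide a_i - a_j for every pair.
Merge one congruence at a time:
  Start: x ≡ 12 (mod 15).
  Combine with x ≡ 1 (mod 8): gcd(15, 8) = 1; 1 - 12 = -11, which IS divisible by 1, so compatible.
    Write x = 12 + 15·t and substitute into x ≡ 1 (mod 8): 15·t ≡ 1 − 12 = -11 (mod 8).
    Reduce coefficients mod 8: 7·t ≡ 5 (mod 8).
    The inverse of 7 mod 8 is 7 (since 7·7 = 49 = 6·8 + 1), so t ≡ 7·5 = 35 ≡ 3 (mod 8).
    Then x = 12 + 15·3 = 57, valid modulo lcm(15, 8) = 120: x ≡ 57 (mod 120).
  Combine with x ≡ 18 (mod 20): gcd(120, 20) = 20, and 18 - 57 = -39 is NOT divisible by 20.
    ⇒ system is inconsistent (no integer solution).

No solution (the system is inconsistent).


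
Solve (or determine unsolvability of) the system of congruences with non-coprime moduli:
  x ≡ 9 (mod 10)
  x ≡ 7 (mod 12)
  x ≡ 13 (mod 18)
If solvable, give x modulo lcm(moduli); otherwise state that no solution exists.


Moduli 10, 12, 18 are not pairwise coprime, so CRT works modulo lcm(m_i) when all pairwise compatibility conditions hold.
Pairwise compatibility: gcd(m_i, m_j) must divide a_i - a_j for every pair.
Merge one congruence at a time:
  Start: x ≡ 9 (mod 10).
  Combine with x ≡ 7 (mod 12): gcd(10, 12) = 2; 7 - 9 = -2, which IS divisible by 2, so compatible.
    Write x = 9 + 10·t and substitute into x ≡ 7 (mod 12): 10·t ≡ 7 − 9 = -2 (mod 12).
    Divide the congruence (and modulus) by g = 2: 5·t ≡ -1 (mod 6).
    Reduce coefficients mod 6: 5·t ≡ 5 (mod 6).
    The inverse of 5 mod 6 is 5 (since 5·5 = 25 = 4·6 + 1), so t ≡ 5·5 = 25 ≡ 1 (mod 6).
    Then x = 9 + 10·1 = 19, valid modulo lcm(10, 12) = 60: x ≡ 19 (mod 60).
  Combine with x ≡ 13 (mod 18): gcd(60, 18) = 6; 13 - 19 = -6, which IS divisible by 6, so compatible.
    Write x = 19 + 60·t and substitute into x ≡ 13 (mod 18): 60·t ≡ 13 − 19 = -6 (mod 18).
    Divide the congruence (and modulus) by g = 6: 10·t ≡ -1 (mod 3).
    Reduce coefficients mod 3: 1·t ≡ 2 (mod 3).
    So t ≡ 2 (mod 3).
    Then x = 19 + 60·2 = 139, valid modulo lcm(60, 18) = 180: x ≡ 139 (mod 180).
Verify: 139 mod 10 = 9, 139 mod 12 = 7, 139 mod 18 = 13.

x ≡ 139 (mod 180).


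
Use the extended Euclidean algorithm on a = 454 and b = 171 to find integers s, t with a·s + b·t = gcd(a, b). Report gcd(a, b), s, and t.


Euclidean algorithm on (454, 171) — divide until remainder is 0:
  454 = 2 · 171 + 112
  171 = 1 · 112 + 59
  112 = 1 · 59 + 53
  59 = 1 · 53 + 6
  53 = 8 · 6 + 5
  6 = 1 · 5 + 1
  5 = 5 · 1 + 0
gcd(454, 171) = 1.
Track Bezout coefficients alongside the remainders: start with r₀ = 454 = a·1 + b·0 (s = 1, t = 0) and r₁ = 171 = a·0 + b·1 (s = 0, t = 1); each new remainder r_{k+1} = r_{k-1} − q_k·r_k inherits s_{k+1} = s_{k-1} − q_k·s_k, t_{k+1} = t_{k-1} − q_k·t_k, so r_k = a·s_k + b·t_k at every step:
  q = 2: r = 112, s = 1 − 2·0 = 1, t = 0 − 2·1 = -2  (check: 454·1 + 171·(-2) = 112)
  q = 1: r = 59, s = 0 − 1·1 = -1, t = 1 − 1·(-2) = 3  (check: 454·(-1) + 171·3 = 59)
  q = 1: r = 53, s = 1 − 1·(-1) = 2, t = -2 − 1·3 = -5  (check: 454·2 + 171·(-5) = 53)
  q = 1: r = 6, s = -1 − 1·2 = -3, t = 3 − 1·(-5) = 8  (check: 454·(-3) + 171·8 = 6)
  q = 8: r = 5, s = 2 − 8·(-3) = 26, t = -5 − 8·8 = -69  (check: 454·26 + 171·(-69) = 5)
  q = 1: r = 1, s = -3 − 1·26 = -29, t = 8 − 1·(-69) = 77  (check: 454·(-29) + 171·77 = 1)
The row with r = 1 (the gcd) gives the Bezout coefficients s = -29, t = 77.
Result: 454 · (-29) + 171 · (77) = 1.

gcd(454, 171) = 1; s = -29, t = 77 (check: 454·(-29) + 171·77 = 1).


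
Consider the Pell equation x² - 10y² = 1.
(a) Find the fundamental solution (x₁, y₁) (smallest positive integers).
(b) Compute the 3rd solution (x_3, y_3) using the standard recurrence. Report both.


Step 1: Find the fundamental solution (x₁, y₁) of x² - 10y² = 1.
  Expand √10 as a continued fraction. a₀ = ⌊√10⌋ = 3; iterate m_{k+1} = d_k·a_k − m_k, d_{k+1} = (10 − m_{k+1}²)/d_k, a_{k+1} = ⌊(a₀ + m_{k+1})/d_{k+1}⌋ (starting m₀ = 0, d₀ = 1), with convergents p_k = a_k·p_{k-1} + p_{k-2}, q_k = a_k·q_{k-1} + q_{k-2} (p₋₁ = 1, q₋₁ = 0):
  k = 0: a₀ = 3; p₀/q₀ = 3/1; p₀² − 10·q₀² = 9 − 10 = -1.
  k = 1: m = 3, d = 1, a = ⌊(3 + 3)/1⌋ = 6; p/q = (6·3 + 1)/(6·1 + 0) = 19/6; p² − 10·q² = 361 − 360 = 1.
  The first convergent with p² − 10·q² = 1 gives the fundamental solution (x₁, y₁) = (19, 6).
Step 2: Apply the recurrence (x_{n+1}, y_{n+1}) = (x₁x_n + 10y₁y_n, x₁y_n + y₁x_n) repeatedly.
  From (x_1, y_1) = (19, 6): x_2 = 19·19 + 10·6·6 = 721; y_2 = 19·6 + 6·19 = 228.
  From (x_2, y_2) = (721, 228): x_3 = 19·721 + 10·6·228 = 27379; y_3 = 19·228 + 6·721 = 8658.
Step 3: Verify x_3² - 10·y_3² = 749609641 - 749609640 = 1 (should be 1). ✓

(x_1, y_1) = (19, 6); (x_3, y_3) = (27379, 8658).


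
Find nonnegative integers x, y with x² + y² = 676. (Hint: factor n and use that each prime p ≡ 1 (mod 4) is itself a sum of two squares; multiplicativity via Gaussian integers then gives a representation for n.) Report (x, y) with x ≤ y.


Step 1: Factor n = 676 = 2^2 · 13^2.
Step 2: Check the mod-4 condition on each prime factor: 2 = 2 (special); 13 ≡ 1 (mod 4), exponent 2.
All primes ≡ 3 (mod 4) appear to even exponent (or don't appear), so by the two-squares theorem n IS expressible as a sum of two squares.
Step 3: Build a representation. Group n = k² · m with k = 2 and m = 13 · 13 = 169 (a product of primes ≡ 1 (mod 4)); a representation of m scales to one of n via (k·x)² + (k·y)² = k²(x² + y²). Each prime p ≡ 1 (mod 4) is itself a sum of two squares; find a² by testing p − a² for a perfect square:
  13: 13 − 1² = 12, 13 − 2² = 9 = 3² ⇒ 13 = 2² + 3².
  Combine using the Brahmagupta–Fibonacci identity (a² + b²)(c² + d²) = (ac − bd)² + (ad + bc)² = (ac + bd)² + (ad − bc)²:
  13 · 13 = 169: from (2² + 3²)(2² + 3²), take (2·2 − 3·3, 2·3 + 3·2) = (4 − 9, 6 + 6) = (-5, 12); dropping signs (only squares matter) gives (5, 12); check 5² + 12² = 25 + 144 = 169 ✓.
  Scale by k = 2: (2·5, 2·12) = (10, 24).
Step 4: Order so x ≤ y and verify: 10² + 24² = 100 + 576 = 676 = n. ✓

n = 676 = 10² + 24² (one valid representation with x ≤ y).


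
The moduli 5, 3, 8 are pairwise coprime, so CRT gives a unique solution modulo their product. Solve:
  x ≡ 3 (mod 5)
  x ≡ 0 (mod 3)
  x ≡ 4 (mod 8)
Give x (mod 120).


Moduli 5, 3, 8 are pairwise coprime; by CRT there is a unique solution modulo M = 5 · 3 · 8 = 120.
Solve pairwise, accumulating the modulus:
  Start with x ≡ 3 (mod 5).
  Combine with x ≡ 0 (mod 3): since gcd(5, 3) = 1, we get a unique residue mod 15.
    Write x = 3 + 5·t and substitute into x ≡ 0 (mod 3): 5·t ≡ 0 − 3 = -3 (mod 3).
    Reduce coefficients mod 3: 2·t ≡ 0 (mod 3).
    The inverse of 2 mod 3 is 2 (since 2·2 = 4 = 1·3 + 1), so t ≡ 2·0 = 0 ≡ 0 (mod 3).
    Then x = 3 + 5·0 = 3, valid modulo lcm(5, 3) = 15: x ≡ 3 (mod 15).
  Combine with x ≡ 4 (mod 8): since gcd(15, 8) = 1, we get a unique residue mod 120.
    Write x = 3 + 15·t and substitute into x ≡ 4 (mod 8): 15·t ≡ 4 − 3 = 1 (mod 8).
    Reduce coefficients mod 8: 7·t ≡ 1 (mod 8).
    The inverse of 7 mod 8 is 7 (since 7·7 = 49 = 6·8 + 1), so t ≡ 7·1 = 7 ≡ 7 (mod 8).
    Then x = 3 + 15·7 = 108, valid modulo lcm(15, 8) = 120: x ≡ 108 (mod 120).
Verify: 108 mod 5 = 3 ✓, 108 mod 3 = 0 ✓, 108 mod 8 = 4 ✓.

x ≡ 108 (mod 120).


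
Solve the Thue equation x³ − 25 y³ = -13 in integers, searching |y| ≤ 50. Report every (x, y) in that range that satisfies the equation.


The equation is x³ - 25y³ = -13. For fixed y, x³ = 25·y³ − 13, so a solution requires the RHS to be a perfect cube.
Strategy: iterate y from -50 to 50, compute RHS = 25·y³ − 13, and check whether it is a (positive or negative) perfect cube.
Check small values of y:
  y = 0: RHS = -13 is not a perfect cube.
  y = 1: RHS = 12 is not a perfect cube.
  y = -1: RHS = -38 is not a perfect cube.
  y = 2: RHS = 187 is not a perfect cube.
  y = -2: RHS = -213 is not a perfect cube.
  y = 3: RHS = 662 is not a perfect cube.
  y = -3: RHS = -688 is not a perfect cube.
Continuing the search up to |y| = 50 finds no solutions either.
No (x, y) in the scanned range satisfies the equation.

No integer solutions with |y| ≤ 50.


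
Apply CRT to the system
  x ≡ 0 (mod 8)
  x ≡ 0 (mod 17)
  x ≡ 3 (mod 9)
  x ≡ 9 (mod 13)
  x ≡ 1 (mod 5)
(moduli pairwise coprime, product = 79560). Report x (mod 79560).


Product of moduli M = 8 · 17 · 9 · 13 · 5 = 79560.
Merge one congruence at a time:
  Start: x ≡ 0 (mod 8).
  Combine with x ≡ 0 (mod 17); new modulus lcm = 136.
    Write x = 0 + 8·t and substitute into x ≡ 0 (mod 17): 8·t ≡ 0 − 0 = 0 (mod 17).
    The inverse of 8 mod 17 is 15 (since 8·15 = 120 = 7·17 + 1), so t ≡ 15·0 = 0 ≡ 0 (mod 17).
    Then x = 0 + 8·0 = 0, valid modulo lcm(8, 17) = 136: x ≡ 0 (mod 136).
  Combine with x ≡ 3 (mod 9); new modulus lcm = 1224.
    Write x = 0 + 136·t and substitute into x ≡ 3 (mod 9): 136·t ≡ 3 − 0 = 3 (mod 9).
    Reduce coefficients mod 9: 1·t ≡ 3 (mod 9).
    So t ≡ 3 (mod 9).
    Then x = 0 + 136·3 = 408, valid modulo lcm(136, 9) = 1224: x ≡ 408 (mod 1224).
  Combine with x ≡ 9 (mod 13); new modulus lcm = 15912.
    Write x = 408 + 1224·t and substitute into x ≡ 9 (mod 13): 1224·t ≡ 9 − 408 = -399 (mod 13).
    Reduce coefficients mod 13: 2·t ≡ 4 (mod 13).
    The inverse of 2 mod 13 is 7 (since 2·7 = 14 = 1·13 + 1), so t ≡ 7·4 = 28 ≡ 2 (mod 13).
    Then x = 408 + 1224·2 = 2856, valid modulo lcm(1224, 13) = 15912: x ≡ 2856 (mod 15912).
  Combine with x ≡ 1 (mod 5); new modulus lcm = 79560.
    Write x = 2856 + 15912·t and substitute into x ≡ 1 (mod 5): 15912·t ≡ 1 − 2856 = -2855 (mod 5).
    Reduce coefficients mod 5: 2·t ≡ 0 (mod 5).
    The inverse of 2 mod 5 is 3 (since 2·3 = 6 = 1·5 + 1), so t ≡ 3·0 = 0 ≡ 0 (mod 5).
    Then x = 2856 + 15912·0 = 2856, valid modulo lcm(15912, 5) = 79560: x ≡ 2856 (mod 79560).
Verify against each original: 2856 mod 8 = 0, 2856 mod 17 = 0, 2856 mod 9 = 3, 2856 mod 13 = 9, 2856 mod 5 = 1.

x ≡ 2856 (mod 79560).


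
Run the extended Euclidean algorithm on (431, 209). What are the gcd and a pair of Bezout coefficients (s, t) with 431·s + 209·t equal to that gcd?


Euclidean algorithm on (431, 209) — divide until remainder is 0:
  431 = 2 · 209 + 13
  209 = 16 · 13 + 1
  13 = 13 · 1 + 0
gcd(431, 209) = 1.
Track Bezout coefficients alongside the remainders: start with r₀ = 431 = a·1 + b·0 (s = 1, t = 0) and r₁ = 209 = a·0 + b·1 (s = 0, t = 1); each new remainder r_{k+1} = r_{k-1} − q_k·r_k inherits s_{k+1} = s_{k-1} − q_k·s_k, t_{k+1} = t_{k-1} − q_k·t_k, so r_k = a·s_k + b·t_k at every step:
  q = 2: r = 13, s = 1 − 2·0 = 1, t = 0 − 2·1 = -2  (check: 431·1 + 209·(-2) = 13)
  q = 16: r = 1, s = 0 − 16·1 = -16, t = 1 − 16·(-2) = 33  (check: 431·(-16) + 209·33 = 1)
The row with r = 1 (the gcd) gives the Bezout coefficients s = -16, t = 33.
Result: 431 · (-16) + 209 · (33) = 1.

gcd(431, 209) = 1; s = -16, t = 33 (check: 431·(-16) + 209·33 = 1).


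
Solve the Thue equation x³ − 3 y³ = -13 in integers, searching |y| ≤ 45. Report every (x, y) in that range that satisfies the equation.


The equation is x³ - 3y³ = -13. For fixed y, x³ = 3·y³ − 13, so a solution requires the RHS to be a perfect cube.
Strategy: iterate y from -45 to 45, compute RHS = 3·y³ − 13, and check whether it is a (positive or negative) perfect cube.
Check small values of y:
  y = 0: RHS = -13 is not a perfect cube.
  y = 1: RHS = -10 is not a perfect cube.
  y = -1: RHS = -16 is not a perfect cube.
  y = 2: RHS = 11 is not a perfect cube.
  y = -2: RHS = -37 is not a perfect cube.
  y = 3: RHS = 68 is not a perfect cube.
  y = -3: RHS = -94 is not a perfect cube.
Continuing the search up to |y| = 45 finds no solutions either.
No (x, y) in the scanned range satisfies the equation.

No integer solutions with |y| ≤ 45.


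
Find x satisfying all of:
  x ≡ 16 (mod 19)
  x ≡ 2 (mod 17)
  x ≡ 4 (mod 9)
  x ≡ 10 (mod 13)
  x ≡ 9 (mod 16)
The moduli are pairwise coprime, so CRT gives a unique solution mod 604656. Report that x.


Product of moduli M = 19 · 17 · 9 · 13 · 16 = 604656.
Merge one congruence at a time:
  Start: x ≡ 16 (mod 19).
  Combine with x ≡ 2 (mod 17); new modulus lcm = 323.
    Write x = 16 + 19·t and substitute into x ≡ 2 (mod 17): 19·t ≡ 2 − 16 = -14 (mod 17).
    Reduce coefficients mod 17: 2·t ≡ 3 (mod 17).
    The inverse of 2 mod 17 is 9 (since 2·9 = 18 = 1·17 + 1), so t ≡ 9·3 = 27 ≡ 10 (mod 17).
    Then x = 16 + 19·10 = 206, valid modulo lcm(19, 17) = 323: x ≡ 206 (mod 323).
  Combine with x ≡ 4 (mod 9); new modulus lcm = 2907.
    Write x = 206 + 323·t and substitute into x ≡ 4 (mod 9): 323·t ≡ 4 − 206 = -202 (mod 9).
    Reduce coefficients mod 9: 8·t ≡ 5 (mod 9).
    The inverse of 8 mod 9 is 8 (since 8·8 = 64 = 7·9 + 1), so t ≡ 8·5 = 40 ≡ 4 (mod 9).
    Then x = 206 + 323·4 = 1498, valid modulo lcm(323, 9) = 2907: x ≡ 1498 (mod 2907).
  Combine with x ≡ 10 (mod 13); new modulus lcm = 37791.
    Write x = 1498 + 2907·t and substitute into x ≡ 10 (mod 13): 2907·t ≡ 10 − 1498 = -1488 (mod 13).
    Reduce coefficients mod 13: 8·t ≡ 7 (mod 13).
    The inverse of 8 mod 13 is 5 (since 8·5 = 40 = 3·13 + 1), so t ≡ 5·7 = 35 ≡ 9 (mod 13).
    Then x = 1498 + 2907·9 = 27661, valid modulo lcm(2907, 13) = 37791: x ≡ 27661 (mod 37791).
  Combine with x ≡ 9 (mod 16); new modulus lcm = 604656.
    Write x = 27661 + 37791·t and substitute into x ≡ 9 (mod 16): 37791·t ≡ 9 − 27661 = -27652 (mod 16).
    Reduce coefficients mod 16: 15·t ≡ 12 (mod 16).
    The inverse of 15 mod 16 is 15 (since 15·15 = 225 = 14·16 + 1), so t ≡ 15·12 = 180 ≡ 4 (mod 16).
    Then x = 27661 + 37791·4 = 178825, valid modulo lcm(37791, 16) = 604656: x ≡ 178825 (mod 604656).
Verify against each original: 178825 mod 19 = 16, 178825 mod 17 = 2, 178825 mod 9 = 4, 178825 mod 13 = 10, 178825 mod 16 = 9.

x ≡ 178825 (mod 604656).


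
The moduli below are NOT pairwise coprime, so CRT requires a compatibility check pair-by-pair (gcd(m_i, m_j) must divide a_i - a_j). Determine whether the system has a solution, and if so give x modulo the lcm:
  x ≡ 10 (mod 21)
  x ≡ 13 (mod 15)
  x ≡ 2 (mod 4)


Moduli 21, 15, 4 are not pairwise coprime, so CRT works modulo lcm(m_i) when all pairwise compatibility conditions hold.
Pairwise compatibility: gcd(m_i, m_j) must divide a_i - a_j for every pair.
Merge one congruence at a time:
  Start: x ≡ 10 (mod 21).
  Combine with x ≡ 13 (mod 15): gcd(21, 15) = 3; 13 - 10 = 3, which IS divisible by 3, so compatible.
    Write x = 10 + 21·t and substitute into x ≡ 13 (mod 15): 21·t ≡ 13 − 10 = 3 (mod 15).
    Divide the congruence (and modulus) by g = 3: 7·t ≡ 1 (mod 5).
    Reduce coefficients mod 5: 2·t ≡ 1 (mod 5).
    The inverse of 2 mod 5 is 3 (since 2·3 = 6 = 1·5 + 1), so t ≡ 3·1 = 3 ≡ 3 (mod 5).
    Then x = 10 + 21·3 = 73, valid modulo lcm(21, 15) = 105: x ≡ 73 (mod 105).
  Combine with x ≡ 2 (mod 4): gcd(105, 4) = 1; 2 - 73 = -71, which IS divisible by 1, so compatible.
    Write x = 73 + 105·t and substitute into x ≡ 2 (mod 4): 105·t ≡ 2 − 73 = -71 (mod 4).
    Reduce coefficients mod 4: 1·t ≡ 1 (mod 4).
    So t ≡ 1 (mod 4).
    Then x = 73 + 105·1 = 178, valid modulo lcm(105, 4) = 420: x ≡ 178 (mod 420).
Verify: 178 mod 21 = 10, 178 mod 15 = 13, 178 mod 4 = 2.

x ≡ 178 (mod 420).


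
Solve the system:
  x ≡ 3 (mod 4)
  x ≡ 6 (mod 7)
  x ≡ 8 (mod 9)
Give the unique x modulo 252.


Moduli 4, 7, 9 are pairwise coprime; by CRT there is a unique solution modulo M = 4 · 7 · 9 = 252.
Solve pairwise, accumulating the modulus:
  Start with x ≡ 3 (mod 4).
  Combine with x ≡ 6 (mod 7): since gcd(4, 7) = 1, we get a unique residue mod 28.
    Write x = 3 + 4·t and substitute into x ≡ 6 (mod 7): 4·t ≡ 6 − 3 = 3 (mod 7).
    The inverse of 4 mod 7 is 2 (since 4·2 = 8 = 1·7 + 1), so t ≡ 2·3 = 6 ≡ 6 (mod 7).
    Then x = 3 + 4·6 = 27, valid modulo lcm(4, 7) = 28: x ≡ 27 (mod 28).
  Combine with x ≡ 8 (mod 9): since gcd(28, 9) = 1, we get a unique residue mod 252.
    Write x = 27 + 28·t and substitute into x ≡ 8 (mod 9): 28·t ≡ 8 − 27 = -19 (mod 9).
    Reduce coefficients mod 9: 1·t ≡ 8 (mod 9).
    So t ≡ 8 (mod 9).
    Then x = 27 + 28·8 = 251, valid modulo lcm(28, 9) = 252: x ≡ 251 (mod 252).
Verify: 251 mod 4 = 3 ✓, 251 mod 7 = 6 ✓, 251 mod 9 = 8 ✓.

x ≡ 251 (mod 252).


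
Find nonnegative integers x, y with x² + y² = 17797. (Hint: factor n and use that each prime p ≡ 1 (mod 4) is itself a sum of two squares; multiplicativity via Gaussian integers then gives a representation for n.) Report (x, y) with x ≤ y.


Step 1: Factor n = 17797 = 13 · 37^2.
Step 2: Check the mod-4 condition on each prime factor: 13 ≡ 1 (mod 4), exponent 1; 37 ≡ 1 (mod 4), exponent 2.
All primes ≡ 3 (mod 4) appear to even exponent (or don't appear), so by the two-squares theorem n IS expressible as a sum of two squares.
Step 3: Build a representation. Here n = 13 · 37 · 37 is a product of primes ≡ 1 (mod 4). Each prime p ≡ 1 (mod 4) is itself a sum of two squares; find a² by testing p − a² for a perfect square:
  13: 13 − 1² = 12, 13 − 2² = 9 = 3² ⇒ 13 = 2² + 3².
  37: 37 − 1² = 36 = 6² ⇒ 37 = 1² + 6².
  Combine using the Brahmagupta–Fibonacci identity (a² + b²)(c² + d²) = (ac − bd)² + (ad + bc)² = (ac + bd)² + (ad − bc)²:
  13 · 37 = 481: from (2² + 3²)(1² + 6²), take (2·1 − 3·6, 2·6 + 3·1) = (2 − 18, 12 + 3) = (-16, 15); dropping signs (only squares matter) gives (16, 15); check 16² + 15² = 256 + 225 = 481 ✓.
  481 · 37 = 17797: from (16² + 15²)(1² + 6²), take (16·1 − 15·6, 16·6 + 15·1) = (16 − 90, 96 + 15) = (-74, 111); dropping signs (only squares matter) gives (74, 111); check 74² + 111² = 5476 + 12321 = 17797 ✓.
Step 4: Order so x ≤ y and verify: 74² + 111² = 5476 + 12321 = 17797 = n. ✓

n = 17797 = 74² + 111² (one valid representation with x ≤ y).


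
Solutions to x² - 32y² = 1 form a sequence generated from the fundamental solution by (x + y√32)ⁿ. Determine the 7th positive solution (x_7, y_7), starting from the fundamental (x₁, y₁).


Step 1: Find the fundamental solution (x₁, y₁) of x² - 32y² = 1.
  Expand √32 as a continued fraction. a₀ = ⌊√32⌋ = 5; iterate m_{k+1} = d_k·a_k − m_k, d_{k+1} = (32 − m_{k+1}²)/d_k, a_{k+1} = ⌊(a₀ + m_{k+1})/d_{k+1}⌋ (starting m₀ = 0, d₀ = 1), with convergents p_k = a_k·p_{k-1} + p_{k-2}, q_k = a_k·q_{k-1} + q_{k-2} (p₋₁ = 1, q₋₁ = 0):
  k = 0: a₀ = 5; p₀/q₀ = 5/1; p₀² − 32·q₀² = 25 − 32 = -7.
  k = 1: m = 5, d = 7, a = ⌊(5 + 5)/7⌋ = 1; p/q = (1·5 + 1)/(1·1 + 0) = 6/1; p² − 32·q² = 36 − 32 = 4.
  k = 2: m = 2, d = 4, a = ⌊(5 + 2)/4⌋ = 1; p/q = (1·6 + 5)/(1·1 + 1) = 11/2; p² − 32·q² = 121 − 128 = -7.
  k = 3: m = 2, d = 7, a = ⌊(5 + 2)/7⌋ = 1; p/q = (1·11 + 6)/(1·2 + 1) = 17/3; p² − 32·q² = 289 − 288 = 1.
  The first convergent with p² − 32·q² = 1 gives the fundamental solution (x₁, y₁) = (17, 3).
Step 2: Apply the recurrence (x_{n+1}, y_{n+1}) = (x₁x_n + 32y₁y_n, x₁y_n + y₁x_n) repeatedly.
  From (x_1, y_1) = (17, 3): x_2 = 17·17 + 32·3·3 = 577; y_2 = 17·3 + 3·17 = 102.
  From (x_2, y_2) = (577, 102): x_3 = 17·577 + 32·3·102 = 19601; y_3 = 17·102 + 3·577 = 3465.
  From (x_3, y_3) = (19601, 3465): x_4 = 17·19601 + 32·3·3465 = 665857; y_4 = 17·3465 + 3·19601 = 117708.
  From (x_4, y_4) = (665857, 117708): x_5 = 17·665857 + 32·3·117708 = 22619537; y_5 = 17·117708 + 3·665857 = 3998607.
  From (x_5, y_5) = (22619537, 3998607): x_6 = 17·22619537 + 32·3·3998607 = 768398401; y_6 = 17·3998607 + 3·22619537 = 135834930.
  From (x_6, y_6) = (768398401, 135834930): x_7 = 17·768398401 + 32·3·135834930 = 26102926097; y_7 = 17·135834930 + 3·768398401 = 4614389013.
Step 3: Verify x_7² - 32·y_7² = 681362750825443653409 - 681362750825443653408 = 1 (should be 1). ✓

(x_1, y_1) = (17, 3); (x_7, y_7) = (26102926097, 4614389013).


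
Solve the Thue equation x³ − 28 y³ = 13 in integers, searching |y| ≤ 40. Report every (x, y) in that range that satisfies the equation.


The equation is x³ - 28y³ = 13. For fixed y, x³ = 28·y³ + 13, so a solution requires the RHS to be a perfect cube.
Strategy: iterate y from -40 to 40, compute RHS = 28·y³ + 13, and check whether it is a (positive or negative) perfect cube.
Check small values of y:
  y = 0: RHS = 13 is not a perfect cube.
  y = 1: RHS = 41 is not a perfect cube.
  y = -1: RHS = -15 is not a perfect cube.
  y = 2: RHS = 237 is not a perfect cube.
  y = -2: RHS = -211 is not a perfect cube.
  y = 3: RHS = 769 is not a perfect cube.
  y = -3: RHS = -743 is not a perfect cube.
Continuing the search up to |y| = 40 finds no solutions either.
No (x, y) in the scanned range satisfies the equation.

No integer solutions with |y| ≤ 40.
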